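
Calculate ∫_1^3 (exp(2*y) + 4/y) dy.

An antiderivative is F(y) = exp(2*y)/2 + 4*log(y).
Then F(3) - F(1) = (log(81) + exp(6)/2) - (exp(2)/2) = -exp(2)/2 + log(81) + exp(6)/2.

-exp(2)/2 + log(81) + exp(6)/2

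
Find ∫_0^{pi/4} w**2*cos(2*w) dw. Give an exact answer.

-1/4 + pi**2/32

Integrate by parts twice (u = w^2, dv = cos(2*w) dw).
An antiderivative is F(w) = w**2*sin(2*w)/2 + w*cos(2*w)/2 - sin(2*w)/4.
Then F(pi/4) - F(0) = (-1/4 + pi**2/32) - (0) = -1/4 + pi**2/32.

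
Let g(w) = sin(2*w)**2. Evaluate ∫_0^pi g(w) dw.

Use the identity sin^2(2*w) = (1 - cos(4*w))/2.
An antiderivative is F(w) = w/2 - sin(4*w)/8.
Then F(pi) - F(0) = (pi/2) - (0) = pi/2.

pi/2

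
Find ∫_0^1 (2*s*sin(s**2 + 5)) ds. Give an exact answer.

Let u = s**2 + 5, so du = 2*s ds. When s = 0, u = 5; when s = 1, u = 6.
The integral becomes ∫ sin(u) du from 5 to 6, with antiderivative -cos(u).
Back in s: F(s) = -cos(s**2 + 5).
Then F(1) - F(0) = (-cos(6)) - (-cos(5)) = -cos(6) + cos(5).

-cos(6) + cos(5)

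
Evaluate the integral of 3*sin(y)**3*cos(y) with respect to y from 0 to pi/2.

Let u = sin(y), so du = cos(y) dy. When y = 0, u = 0; when y = pi/2, u = 1.
The integral becomes 3·∫ u**3 du from 0 to 1, with antiderivative 3*u**4/4.
Back in y: F(y) = 3*sin(y)**4/4.
Then F(pi/2) - F(0) = (3/4) - (0) = 3/4.

3/4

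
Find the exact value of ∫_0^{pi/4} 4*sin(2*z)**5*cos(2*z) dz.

Let u = sin(2*z), so du = 2*cos(2*z) dz. When z = 0, u = 0; when z = pi/4, u = 1.
The integral becomes 2·∫ u**5 du from 0 to 1, with antiderivative u**6/3.
Back in z: F(z) = sin(2*z)**6/3.
Then F(pi/4) - F(0) = (1/3) - (0) = 1/3.

1/3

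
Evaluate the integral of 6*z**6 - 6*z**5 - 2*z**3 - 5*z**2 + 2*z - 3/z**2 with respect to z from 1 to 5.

By the power rule, an antiderivative is F(z) = 6*z**7/7 - z**6 - z**4/2 - 5*z**3/3 + z**2 + 3/z.
Then F(5) - F(1) = (10677251/210) - (71/42) = 5338448/105.

5338448/105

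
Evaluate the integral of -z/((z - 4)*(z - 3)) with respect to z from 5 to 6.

-7*log(2) + 3*log(3)

Factor the denominator: z**2 - 7*z + 12 = (z - 3)(z - 4).
Partial fractions: -z/((z - 4)*(z - 3)) = 3/(z - 3) - 4/(z - 4).
An antiderivative is F(z) = -4*log(z - 4) + 3*log(z - 3).
Then F(6) - F(5) = (log(27/16)) - (log(8)) = -7*log(2) + 3*log(3).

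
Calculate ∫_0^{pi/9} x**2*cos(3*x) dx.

-sqrt(3)/27 + sqrt(3)*pi**2/486 + pi/81

Integrate by parts twice (u = x^2, dv = cos(3*x) dx).
An antiderivative is F(x) = x**2*sin(3*x)/3 + 2*x*cos(3*x)/9 - 2*sin(3*x)/27.
Then F(pi/9) - F(0) = (-sqrt(3)/27 + sqrt(3)*pi**2/486 + pi/81) - (0) = -sqrt(3)/27 + sqrt(3)*pi**2/486 + pi/81.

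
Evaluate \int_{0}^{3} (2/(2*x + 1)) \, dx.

An antiderivative is F(x) = log(2*x + 1).
Then F(3) - F(0) = (log(7)) - (0) = log(7).

log(7)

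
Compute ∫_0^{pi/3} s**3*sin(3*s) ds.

pi*(-6 + pi**2)/81

Integrate by parts 3 times (u = s^3, dv = sin(3*s) ds).
An antiderivative is F(s) = -s**3*cos(3*s)/3 + s**2*sin(3*s)/3 + 2*s*cos(3*s)/9 - 2*sin(3*s)/27.
Then F(pi/3) - F(0) = (pi*(-6 + pi**2)/81) - (0) = pi*(-6 + pi**2)/81.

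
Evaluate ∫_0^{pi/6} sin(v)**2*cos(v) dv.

Let u = sin(v), so du = cos(v) dv. When v = 0, u = 0; when v = pi/6, u = 1/2.
The integral becomes ∫ u**2 du from 0 to 1/2, with antiderivative u**3/3.
Back in v: F(v) = sin(v)**3/3.
Then F(pi/6) - F(0) = (1/24) - (0) = 1/24.

1/24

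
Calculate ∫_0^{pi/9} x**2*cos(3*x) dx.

Integrate by parts twice (u = x^2, dv = cos(3*x) dx).
An antiderivative is F(x) = x**2*sin(3*x)/3 + 2*x*cos(3*x)/9 - 2*sin(3*x)/27.
Then F(pi/9) - F(0) = (-sqrt(3)/27 + sqrt(3)*pi**2/486 + pi/81) - (0) = -sqrt(3)/27 + sqrt(3)*pi**2/486 + pi/81.

-sqrt(3)/27 + sqrt(3)*pi**2/486 + pi/81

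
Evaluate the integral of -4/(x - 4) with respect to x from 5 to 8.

-8*log(2)

An antiderivative is F(x) = -4*log(x - 4).
Then F(8) - F(5) = (-8*log(2)) - (0) = -8*log(2).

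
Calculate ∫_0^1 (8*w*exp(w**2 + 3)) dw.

-4*(1 - exp(1))*exp(3)

Let u = w**2 + 3, so du = 2*w dw. When w = 0, u = 3; when w = 1, u = 4.
The integral becomes 4·∫ exp(u) du from 3 to 4, with antiderivative 4*exp(u).
Back in w: F(w) = 4*exp(w**2 + 3).
Then F(1) - F(0) = (4*exp(4)) - (4*exp(3)) = -4*(1 - exp(1))*exp(3).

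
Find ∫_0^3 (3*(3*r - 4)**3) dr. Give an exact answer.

Let u = 3*r - 4, so du = 3 dr. When r = 0, u = -4; when r = 3, u = 5.
The integral becomes ∫ u**3 du from -4 to 5, with antiderivative u**4/4.
Back in r: F(r) = (3*r - 4)**4/4.
Then F(3) - F(0) = (625/4) - (64) = 369/4.

369/4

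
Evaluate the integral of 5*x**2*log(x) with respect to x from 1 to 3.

Integrate by parts once (u = ln x, dv = 5*x**2 dx).
An antiderivative is F(x) = 5*x**3*(3*log(x) - 1)/9.
Then F(3) - F(1) = (-15 + 45*log(3)) - (-5/9) = -130/9 + 45*log(3).

-130/9 + 45*log(3)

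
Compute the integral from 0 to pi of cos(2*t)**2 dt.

Use the identity cos^2(2*t) = (1 + cos(4*t))/2.
An antiderivative is F(t) = t/2 + sin(4*t)/8.
Then F(pi) - F(0) = (pi/2) - (0) = pi/2.

pi/2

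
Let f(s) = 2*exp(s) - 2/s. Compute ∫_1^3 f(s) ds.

-2*exp(1) - 2*log(3) + 2*exp(3)

An antiderivative is F(s) = 2*exp(s) - 2*log(s).
Then F(3) - F(1) = (-2*log(3) + 2*exp(3)) - (2*exp(1)) = -2*exp(1) - 2*log(3) + 2*exp(3).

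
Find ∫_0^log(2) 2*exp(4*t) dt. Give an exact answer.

Let u = exp(t), so du = exp(t) dt. When t = 0, u = 1; when t = log(2), u = 2.
The integral becomes 2·∫ u**3 du from 1 to 2, with antiderivative u**4/2.
Back in t: F(t) = exp(4*t)/2.
Then F(log(2)) - F(0) = (8) - (1/2) = 15/2.

15/2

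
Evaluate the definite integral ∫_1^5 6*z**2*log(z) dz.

Integrate by parts once (u = ln z, dv = 6*z**2 dz).
An antiderivative is F(z) = 2*z**3*(3*log(z) - 1)/3.
Then F(5) - F(1) = (-250/3 + 250*log(5)) - (-2/3) = -248/3 + 250*log(5).

-248/3 + 250*log(5)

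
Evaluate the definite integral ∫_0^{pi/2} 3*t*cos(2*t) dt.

Integrate by parts once (u = t, dv = 3*cos(2*t) dt).
An antiderivative is F(t) = 3*t*sin(2*t)/2 + 3*cos(2*t)/4.
Then F(pi/2) - F(0) = (-3/4) - (3/4) = -3/2.

-3/2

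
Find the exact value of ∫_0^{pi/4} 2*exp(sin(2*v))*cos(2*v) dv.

Let u = sin(2*v), so du = 2*cos(2*v) dv. When v = 0, u = 0; when v = pi/4, u = 1.
The integral becomes ∫ exp(u) du from 0 to 1, with antiderivative exp(u).
Back in v: F(v) = exp(sin(2*v)).
Then F(pi/4) - F(0) = (E) - (1) = -1 + E.

-1 + E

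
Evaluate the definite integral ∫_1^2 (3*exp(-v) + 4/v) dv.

-3*exp(-2) + 3*exp(-1) + 4*log(2)

An antiderivative is F(v) = 4*log(v) - 3*exp(-v).
Then F(2) - F(1) = (-3*exp(-2) + 4*log(2)) - (-3*exp(-1)) = -3*exp(-2) + 3*exp(-1) + 4*log(2).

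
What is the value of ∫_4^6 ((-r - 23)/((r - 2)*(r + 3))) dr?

Factor the denominator: r**2 + r - 6 = (r + 3)(r - 2).
Partial fractions: (-r - 23)/((r - 2)*(r + 3)) = 4/(r + 3) - 5/(r - 2).
An antiderivative is F(r) = -5*log(r - 2) + 4*log(r + 3).
Then F(6) - F(4) = (-10*log(2) + 8*log(3)) - (-5*log(2) + 4*log(7)) = -4*log(7) - 5*log(2) + 8*log(3).

-4*log(7) - 5*log(2) + 8*log(3)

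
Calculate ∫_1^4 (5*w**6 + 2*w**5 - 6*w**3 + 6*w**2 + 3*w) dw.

By the power rule, an antiderivative is F(w) = 5*w**7/7 + w**6/3 - 3*w**4/2 + 2*w**3 + 3*w**2/2.
Then F(4) - F(1) = (269560/21) - (64/21) = 89832/7.

89832/7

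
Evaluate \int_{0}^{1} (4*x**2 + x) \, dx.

11/6

By the power rule, an antiderivative is F(x) = 4*x**3/3 + x**2/2.
Then F(1) - F(0) = (11/6) - (0) = 11/6.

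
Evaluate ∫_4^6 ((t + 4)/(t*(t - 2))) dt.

Factor the denominator: t**2 - 2*t = t(t - 2).
Partial fractions: (t + 4)/(t*(t - 2)) = -2/t + 3/(t - 2).
An antiderivative is F(t) = -2*log(t) + 3*log(t - 2).
Then F(6) - F(4) = (log(16/9)) - (-log(2)) = log(32/9).

log(32/9)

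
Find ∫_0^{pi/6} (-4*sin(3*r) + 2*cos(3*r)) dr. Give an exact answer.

An antiderivative is F(r) = 2*sin(3*r)/3 + 4*cos(3*r)/3.
Then F(pi/6) - F(0) = (2/3) - (4/3) = -2/3.

-2/3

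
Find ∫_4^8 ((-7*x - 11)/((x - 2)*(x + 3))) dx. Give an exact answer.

Factor the denominator: x**2 + x - 6 = (x + 3)(x - 2).
Partial fractions: (-7*x - 11)/((x - 2)*(x + 3)) = -2/(x + 3) - 5/(x - 2).
An antiderivative is F(x) = -5*log(x - 2) - 2*log(x + 3).
Then F(8) - F(4) = (-5*log(3) - 2*log(11) - 5*log(2)) - (-2*log(7) - 5*log(2)) = -5*log(3) - 2*log(11) + 2*log(7).

-5*log(3) - 2*log(11) + 2*log(7)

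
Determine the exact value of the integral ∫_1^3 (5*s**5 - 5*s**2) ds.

1690/3

By the power rule, an antiderivative is F(s) = 5*s**6/6 - 5*s**3/3.
Then F(3) - F(1) = (1125/2) - (-5/6) = 1690/3.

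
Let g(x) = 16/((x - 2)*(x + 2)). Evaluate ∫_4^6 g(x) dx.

log(81/16)

Factor the denominator: x**2 - 4 = (x + 2)(x - 2).
Partial fractions: 16/((x - 2)*(x + 2)) = -4/(x + 2) + 4/(x - 2).
An antiderivative is F(x) = 4*log(x - 2) - 4*log(x + 2).
Then F(6) - F(4) = (-log(16)) - (-log(81)) = log(81/16).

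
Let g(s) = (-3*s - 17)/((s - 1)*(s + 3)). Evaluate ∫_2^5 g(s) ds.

-2*log(5) - 4*log(2)

Factor the denominator: s**2 + 2*s - 3 = (s + 3)(s - 1).
Partial fractions: (-3*s - 17)/((s - 1)*(s + 3)) = 2/(s + 3) - 5/(s - 1).
An antiderivative is F(s) = -5*log(s - 1) + 2*log(s + 3).
Then F(5) - F(2) = (-log(16)) - (log(25)) = -2*log(5) - 4*log(2).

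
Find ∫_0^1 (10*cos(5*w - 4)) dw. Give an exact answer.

2*sin(4) + 2*sin(1)

Let u = 5*w - 4, so du = 5 dw. When w = 0, u = -4; when w = 1, u = 1.
The integral becomes 2·∫ cos(u) du from -4 to 1, with antiderivative 2*sin(u).
Back in w: F(w) = 2*sin(5*w - 4).
Then F(1) - F(0) = (2*sin(1)) - (-2*sin(4)) = 2*sin(4) + 2*sin(1).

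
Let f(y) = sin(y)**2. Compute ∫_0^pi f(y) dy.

Use the identity sin^2(y) = (1 - cos(2*y))/2.
An antiderivative is F(y) = y/2 - sin(2*y)/4.
Then F(pi) - F(0) = (pi/2) - (0) = pi/2.

pi/2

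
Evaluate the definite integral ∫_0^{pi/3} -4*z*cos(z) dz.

-2*sqrt(3)*pi/3 + 2

Integrate by parts once (u = z, dv = -4*cos(z) dz).
An antiderivative is F(z) = -4*z*sin(z) - 4*cos(z).
Then F(pi/3) - F(0) = (-2*sqrt(3)*pi/3 - 2) - (-4) = -2*sqrt(3)*pi/3 + 2.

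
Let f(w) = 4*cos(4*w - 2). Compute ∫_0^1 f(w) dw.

Let u = 4*w - 2, so du = 4 dw. When w = 0, u = -2; when w = 1, u = 2.
The integral becomes ∫ cos(u) du from -2 to 2, with antiderivative sin(u).
Back in w: F(w) = sin(4*w - 2).
Then F(1) - F(0) = (sin(2)) - (-sin(2)) = 2*sin(2).

2*sin(2)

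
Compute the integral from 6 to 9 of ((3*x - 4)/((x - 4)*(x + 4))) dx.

Factor the denominator: x**2 - 16 = (x + 4)(x - 4).
Partial fractions: (3*x - 4)/((x - 4)*(x + 4)) = 2/(x + 4) + 1/(x - 4).
An antiderivative is F(x) = log(x - 4) + 2*log(x + 4).
Then F(9) - F(6) = (log(5) + 2*log(13)) - (3*log(2) + 2*log(5)) = -3*log(2) - log(5) + 2*log(13).

-3*log(2) - log(5) + 2*log(13)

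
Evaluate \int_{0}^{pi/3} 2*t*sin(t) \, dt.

Integrate by parts once (u = t, dv = 2*sin(t) dt).
An antiderivative is F(t) = -2*t*cos(t) + 2*sin(t).
Then F(pi/3) - F(0) = (-pi/3 + sqrt(3)) - (0) = -pi/3 + sqrt(3).

-pi/3 + sqrt(3)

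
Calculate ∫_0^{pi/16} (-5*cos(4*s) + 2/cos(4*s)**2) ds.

1/2 - 5*sqrt(2)/8

An antiderivative is F(s) = -5*sin(4*s)/4 + tan(4*s)/2.
Then F(pi/16) - F(0) = (1/2 - 5*sqrt(2)/8) - (0) = 1/2 - 5*sqrt(2)/8.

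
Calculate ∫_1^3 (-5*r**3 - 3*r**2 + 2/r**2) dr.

-374/3

By the power rule, an antiderivative is F(r) = -5*r**4/4 - r**3 - 2/r.
Then F(3) - F(1) = (-1547/12) - (-17/4) = -374/3.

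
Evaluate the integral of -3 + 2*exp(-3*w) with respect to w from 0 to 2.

An antiderivative is F(w) = -3*w - 2*exp(-3*w)/3.
Then F(2) - F(0) = (-6 - 2*exp(-6)/3) - (-2/3) = -16/3 - 2*exp(-6)/3.

-16/3 - 2*exp(-6)/3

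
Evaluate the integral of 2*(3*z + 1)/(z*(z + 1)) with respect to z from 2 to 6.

-2*log(3) + 4*log(7)

Factor the denominator: z**2 + z = (z + 1)z.
Partial fractions: 2*(3*z + 1)/(z*(z + 1)) = 4/(z + 1) + 2/z.
An antiderivative is F(z) = 2*log(z) + 4*log(z + 1).
Then F(6) - F(2) = (2*log(2) + 2*log(3) + 4*log(7)) - (2*log(2) + 4*log(3)) = -2*log(3) + 4*log(7).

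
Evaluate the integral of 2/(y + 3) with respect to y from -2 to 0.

An antiderivative is F(y) = 2*log(y + 3).
Then F(0) - F(-2) = (log(9)) - (0) = log(9).

log(9)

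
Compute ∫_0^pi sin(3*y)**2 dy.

Use the identity sin^2(3*y) = (1 - cos(6*y))/2.
An antiderivative is F(y) = y/2 - sin(6*y)/12.
Then F(pi) - F(0) = (pi/2) - (0) = pi/2.

pi/2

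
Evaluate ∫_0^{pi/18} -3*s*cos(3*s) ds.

Integrate by parts once (u = s, dv = -3*cos(3*s) ds).
An antiderivative is F(s) = -s*sin(3*s) - cos(3*s)/3.
Then F(pi/18) - F(0) = (-sqrt(3)/6 - pi/36) - (-1/3) = -sqrt(3)/6 - pi/36 + 1/3.

-sqrt(3)/6 - pi/36 + 1/3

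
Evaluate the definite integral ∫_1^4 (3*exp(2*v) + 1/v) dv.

-3*exp(2)/2 + log(4) + 3*exp(8)/2

An antiderivative is F(v) = 3*exp(2*v)/2 + log(v).
Then F(4) - F(1) = (log(4) + 3*exp(8)/2) - (3*exp(2)/2) = -3*exp(2)/2 + log(4) + 3*exp(8)/2.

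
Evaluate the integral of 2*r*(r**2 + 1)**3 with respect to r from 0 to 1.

15/4

Let u = r**2 + 1, so du = 2*r dr. When r = 0, u = 1; when r = 1, u = 2.
The integral becomes ∫ u**3 du from 1 to 2, with antiderivative u**4/4.
Back in r: F(r) = (r**2 + 1)**4/4.
Then F(1) - F(0) = (4) - (1/4) = 15/4.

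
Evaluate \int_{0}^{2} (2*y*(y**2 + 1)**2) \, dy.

124/3

Let u = y**2 + 1, so du = 2*y dy. When y = 0, u = 1; when y = 2, u = 5.
The integral becomes ∫ u**2 du from 1 to 5, with antiderivative u**3/3.
Back in y: F(y) = (y**2 + 1)**3/3.
Then F(2) - F(0) = (125/3) - (1/3) = 124/3.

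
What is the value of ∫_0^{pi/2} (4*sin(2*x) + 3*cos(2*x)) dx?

4

An antiderivative is F(x) = 3*sin(2*x)/2 - 2*cos(2*x).
Then F(pi/2) - F(0) = (2) - (-2) = 4.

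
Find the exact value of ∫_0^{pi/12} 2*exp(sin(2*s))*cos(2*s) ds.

-1 + exp(1/2)

Let u = sin(2*s), so du = 2*cos(2*s) ds. When s = 0, u = 0; when s = pi/12, u = 1/2.
The integral becomes ∫ exp(u) du from 0 to 1/2, with antiderivative exp(u).
Back in s: F(s) = exp(sin(2*s)).
Then F(pi/12) - F(0) = (exp(1/2)) - (1) = -1 + exp(1/2).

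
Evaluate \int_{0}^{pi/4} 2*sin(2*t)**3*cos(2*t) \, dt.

Let u = sin(2*t), so du = 2*cos(2*t) dt. When t = 0, u = 0; when t = pi/4, u = 1.
The integral becomes ∫ u**3 du from 0 to 1, with antiderivative u**4/4.
Back in t: F(t) = sin(2*t)**4/4.
Then F(pi/4) - F(0) = (1/4) - (0) = 1/4.

1/4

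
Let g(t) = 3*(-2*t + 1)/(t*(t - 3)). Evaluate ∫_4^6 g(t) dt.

-6*log(3) + log(2)

Factor the denominator: t**2 - 3*t = t(t - 3).
Partial fractions: 3*(-2*t + 1)/(t*(t - 3)) = -1/t - 5/(t - 3).
An antiderivative is F(t) = -log(t) - 5*log(t - 3).
Then F(6) - F(4) = (-6*log(3) - log(2)) - (-log(4)) = -6*log(3) + log(2).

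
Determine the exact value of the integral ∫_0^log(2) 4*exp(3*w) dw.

Let u = exp(w), so du = exp(w) dw. When w = 0, u = 1; when w = log(2), u = 2.
The integral becomes 4·∫ u**2 du from 1 to 2, with antiderivative 4*u**3/3.
Back in w: F(w) = 4*exp(3*w)/3.
Then F(log(2)) - F(0) = (32/3) - (4/3) = 28/3.

28/3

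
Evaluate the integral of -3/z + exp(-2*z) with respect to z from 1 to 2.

An antiderivative is F(z) = -3*log(z) - exp(-2*z)/2.
Then F(2) - F(1) = (-3*log(2) - exp(-4)/2) - (-exp(-2)/2) = (-6*exp(4)*log(2) - 1 + exp(2))*exp(-4)/2.

(-6*exp(4)*log(2) - 1 + exp(2))*exp(-4)/2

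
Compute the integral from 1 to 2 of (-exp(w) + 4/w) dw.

An antiderivative is F(w) = -exp(w) + 4*log(w).
Then F(2) - F(1) = (-exp(2) + log(16)) - (-exp(1)) = -exp(2) + exp(1) + log(16).

-exp(2) + exp(1) + log(16)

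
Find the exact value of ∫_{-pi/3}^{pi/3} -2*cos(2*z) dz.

-sqrt(3)

An antiderivative is F(z) = -sin(2*z).
Then F(pi/3) - F(-pi/3) = (-sqrt(3)/2) - (sqrt(3)/2) = -sqrt(3).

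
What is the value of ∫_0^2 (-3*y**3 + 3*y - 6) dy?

-18

By the power rule, an antiderivative is F(y) = -3*y**4/4 + 3*y**2/2 - 6*y.
Then F(2) - F(0) = (-18) - (0) = -18.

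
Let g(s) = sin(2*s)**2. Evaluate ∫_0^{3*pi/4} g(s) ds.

3*pi/8

Use the identity sin^2(2*s) = (1 - cos(4*s))/2.
An antiderivative is F(s) = s/2 - sin(4*s)/8.
Then F(3*pi/4) - F(0) = (3*pi/8) - (0) = 3*pi/8.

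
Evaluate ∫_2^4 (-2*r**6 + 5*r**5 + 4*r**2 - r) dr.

By the power rule, an antiderivative is F(r) = -2*r**7/7 + 5*r**6/6 + 4*r**3/3 - r**2/2.
Then F(4) - F(2) = (-25000/21) - (178/7) = -25534/21.

-25534/21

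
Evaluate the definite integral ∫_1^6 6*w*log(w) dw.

Integrate by parts once (u = ln w, dv = 6*w dw).
An antiderivative is F(w) = 3*w**2*(2*log(w) - 1)/2.
Then F(6) - F(1) = (-54 + 108*log(2) + 108*log(3)) - (-3/2) = -105/2 + 108*log(2) + 108*log(3).

-105/2 + 108*log(2) + 108*log(3)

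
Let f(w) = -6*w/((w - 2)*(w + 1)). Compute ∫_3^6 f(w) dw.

Factor the denominator: w**2 - w - 2 = (w + 1)(w - 2).
Partial fractions: -6*w/((w - 2)*(w + 1)) = -2/(w + 1) - 4/(w - 2).
An antiderivative is F(w) = -4*log(w - 2) - 2*log(w + 1).
Then F(6) - F(3) = (-8*log(2) - 2*log(7)) - (-log(16)) = -2*log(7) - 4*log(2).

-2*log(7) - 4*log(2)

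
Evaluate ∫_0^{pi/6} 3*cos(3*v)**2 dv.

pi/4

Use the identity cos^2(3*v) = (1 + cos(6*v))/2.
An antiderivative is F(v) = 3*v/2 + sin(6*v)/4.
Then F(pi/6) - F(0) = (pi/4) - (0) = pi/4.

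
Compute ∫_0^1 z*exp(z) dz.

Integrate by parts once (u = z, dv = exp(z) dz).
An antiderivative is F(z) = (z - 1)*exp(z).
Then F(1) - F(0) = (0) - (-1) = 1.

1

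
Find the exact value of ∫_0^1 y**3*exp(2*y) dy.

Integrate by parts 3 times (u = y^3, dv = exp(2*y) dy).
An antiderivative is F(y) = (4*y**3 - 6*y**2 + 6*y - 3)*exp(2*y)/8.
Then F(1) - F(0) = (exp(2)/8) - (-3/8) = 3/8 + exp(2)/8.

3/8 + exp(2)/8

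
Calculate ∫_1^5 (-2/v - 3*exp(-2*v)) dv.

An antiderivative is F(v) = -2*log(v) + 3*exp(-2*v)/2.
Then F(5) - F(1) = (-2*log(5) + 3*exp(-10)/2) - (3*exp(-2)/2) = -2*log(5) - 3*exp(-2)/2 + 3*exp(-10)/2.

-2*log(5) - 3*exp(-2)/2 + 3*exp(-10)/2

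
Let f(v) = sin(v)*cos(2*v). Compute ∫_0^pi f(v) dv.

Use the identity sin(v)cos(2*v) = [sin(3*v) + sin(-v)]/2.
An antiderivative is F(v) = cos(v)/2 - cos(3*v)/6.
Then F(pi) - F(0) = (-1/3) - (1/3) = -2/3.

-2/3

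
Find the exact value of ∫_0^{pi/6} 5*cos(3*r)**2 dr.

Use the identity cos^2(3*r) = (1 + cos(6*r))/2.
An antiderivative is F(r) = 5*r/2 + 5*sin(6*r)/12.
Then F(pi/6) - F(0) = (5*pi/12) - (0) = 5*pi/12.

5*pi/12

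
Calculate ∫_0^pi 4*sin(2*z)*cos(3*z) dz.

-16/5

Use the identity sin(2*z)cos(3*z) = [sin(5*z) + sin(-z)]/2.
An antiderivative is F(z) = 2*cos(z) - 2*cos(5*z)/5.
Then F(pi) - F(0) = (-8/5) - (8/5) = -16/5.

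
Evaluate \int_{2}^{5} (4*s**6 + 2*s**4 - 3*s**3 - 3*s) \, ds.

6344613/140

By the power rule, an antiderivative is F(s) = 4*s**7/7 + 2*s**5/5 - 3*s**4/4 - 3*s**2/2.
Then F(5) - F(2) = (1270825/28) - (2378/35) = 6344613/140.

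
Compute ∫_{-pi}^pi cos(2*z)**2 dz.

Use the identity cos^2(2*z) = (1 + cos(4*z))/2.
An antiderivative is F(z) = z/2 + sin(4*z)/8.
Then F(pi) - F(-pi) = (pi/2) - (-pi/2) = pi.

pi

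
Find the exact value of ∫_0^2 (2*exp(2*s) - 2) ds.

-5 + exp(4)

An antiderivative is F(s) = exp(2*s) - 2*s.
Then F(2) - F(0) = (-4 + exp(4)) - (1) = -5 + exp(4).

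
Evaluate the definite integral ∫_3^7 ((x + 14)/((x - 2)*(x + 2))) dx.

-6*log(3) + 7*log(5)

Factor the denominator: x**2 - 4 = (x + 2)(x - 2).
Partial fractions: (x + 14)/((x - 2)*(x + 2)) = -3/(x + 2) + 4/(x - 2).
An antiderivative is F(x) = 4*log(x - 2) - 3*log(x + 2).
Then F(7) - F(3) = (-6*log(3) + 4*log(5)) - (-3*log(5)) = -6*log(3) + 7*log(5).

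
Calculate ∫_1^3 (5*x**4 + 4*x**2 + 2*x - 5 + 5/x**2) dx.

278

By the power rule, an antiderivative is F(x) = x**5 + 4*x**3/3 + x**2 - 5*x - 5/x.
Then F(3) - F(1) = (814/3) - (-20/3) = 278.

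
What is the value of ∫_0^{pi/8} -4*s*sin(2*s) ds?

sqrt(2)*(-4 + pi)/8

Integrate by parts once (u = s, dv = -4*sin(2*s) ds).
An antiderivative is F(s) = 2*s*cos(2*s) - sin(2*s).
Then F(pi/8) - F(0) = (sqrt(2)*(-4 + pi)/8) - (0) = sqrt(2)*(-4 + pi)/8.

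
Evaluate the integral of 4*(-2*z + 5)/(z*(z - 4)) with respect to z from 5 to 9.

-10*log(3) + 2*log(5)

Factor the denominator: z**2 - 4*z = z(z - 4).
Partial fractions: 4*(-2*z + 5)/(z*(z - 4)) = -5/z - 3/(z - 4).
An antiderivative is F(z) = -5*log(z) - 3*log(z - 4).
Then F(9) - F(5) = (-10*log(3) - 3*log(5)) - (-5*log(5)) = -10*log(3) + 2*log(5).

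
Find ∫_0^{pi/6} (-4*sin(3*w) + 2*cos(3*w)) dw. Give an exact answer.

-2/3

An antiderivative is F(w) = 2*sin(3*w)/3 + 4*cos(3*w)/3.
Then F(pi/6) - F(0) = (2/3) - (4/3) = -2/3.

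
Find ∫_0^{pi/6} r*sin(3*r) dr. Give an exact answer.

Integrate by parts once (u = r, dv = sin(3*r) dr).
An antiderivative is F(r) = -r*cos(3*r)/3 + sin(3*r)/9.
Then F(pi/6) - F(0) = (1/9) - (0) = 1/9.

1/9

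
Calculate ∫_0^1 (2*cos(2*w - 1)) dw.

2*sin(1)

Let u = 2*w - 1, so du = 2 dw. When w = 0, u = -1; when w = 1, u = 1.
The integral becomes ∫ cos(u) du from -1 to 1, with antiderivative sin(u).
Back in w: F(w) = sin(2*w - 1).
Then F(1) - F(0) = (sin(1)) - (-sin(1)) = 2*sin(1).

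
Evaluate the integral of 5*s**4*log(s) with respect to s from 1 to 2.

Integrate by parts once (u = ln s, dv = 5*s**4 ds).
An antiderivative is F(s) = s**5*(5*log(s) - 1)/5.
Then F(2) - F(1) = (-32/5 + 32*log(2)) - (-1/5) = -31/5 + 32*log(2).

-31/5 + 32*log(2)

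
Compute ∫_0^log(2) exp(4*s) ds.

Let u = exp(s), so du = exp(s) ds. When s = 0, u = 1; when s = log(2), u = 2.
The integral becomes ∫ u**3 du from 1 to 2, with antiderivative u**4/4.
Back in s: F(s) = exp(4*s)/4.
Then F(log(2)) - F(0) = (4) - (1/4) = 15/4.

15/4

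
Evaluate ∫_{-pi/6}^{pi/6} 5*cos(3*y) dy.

An antiderivative is F(y) = 5*sin(3*y)/3.
Then F(pi/6) - F(-pi/6) = (5/3) - (-5/3) = 10/3.

10/3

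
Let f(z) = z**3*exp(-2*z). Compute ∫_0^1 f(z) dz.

Integrate by parts 3 times (u = z^3, dv = exp(-2*z) dz).
An antiderivative is F(z) = (-4*z**3 - 6*z**2 - 6*z - 3)*exp(-2*z)/8.
Then F(1) - F(0) = (-19*exp(-2)/8) - (-3/8) = 3/8 - 19*exp(-2)/8.

3/8 - 19*exp(-2)/8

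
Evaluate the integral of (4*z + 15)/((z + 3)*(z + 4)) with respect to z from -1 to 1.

log(40/3)

Factor the denominator: z**2 + 7*z + 12 = (z + 4)(z + 3).
Partial fractions: (4*z + 15)/((z + 3)*(z + 4)) = 1/(z + 4) + 3/(z + 3).
An antiderivative is F(z) = 3*log(z + 3) + log(z + 4).
Then F(1) - F(-1) = (log(5) + 6*log(2)) - (log(24)) = log(40/3).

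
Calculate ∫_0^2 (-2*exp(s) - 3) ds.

An antiderivative is F(s) = -3*s - 2*exp(s).
Then F(2) - F(0) = (-2*exp(2) - 6) - (-2) = -2*exp(2) - 4.

-2*exp(2) - 4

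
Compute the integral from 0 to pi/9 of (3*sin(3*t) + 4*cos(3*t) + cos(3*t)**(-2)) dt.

An antiderivative is F(t) = 4*sin(3*t)/3 - cos(3*t) + tan(3*t)/3.
Then F(pi/9) - F(0) = (-1/2 + sqrt(3)) - (-1) = 1/2 + sqrt(3).

1/2 + sqrt(3)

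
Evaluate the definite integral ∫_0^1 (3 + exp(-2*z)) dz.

7/2 - exp(-2)/2

An antiderivative is F(z) = 3*z - exp(-2*z)/2.
Then F(1) - F(0) = (3 - exp(-2)/2) - (-1/2) = 7/2 - exp(-2)/2.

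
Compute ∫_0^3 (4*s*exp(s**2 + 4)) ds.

Let u = s**2 + 4, so du = 2*s ds. When s = 0, u = 4; when s = 3, u = 13.
The integral becomes 2·∫ exp(u) du from 4 to 13, with antiderivative 2*exp(u).
Back in s: F(s) = 2*exp(s**2 + 4).
Then F(3) - F(0) = (2*exp(13)) - (2*exp(4)) = -2*(1 - exp(9))*exp(4).

-2*(1 - exp(9))*exp(4)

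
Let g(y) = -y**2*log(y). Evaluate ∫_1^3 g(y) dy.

26/9 - 9*log(3)

Integrate by parts once (u = ln y, dv = -y**2 dy).
An antiderivative is F(y) = -y**3*(3*log(y) - 1)/9.
Then F(3) - F(1) = (3 - 9*log(3)) - (1/9) = 26/9 - 9*log(3).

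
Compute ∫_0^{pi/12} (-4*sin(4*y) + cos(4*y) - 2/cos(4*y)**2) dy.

An antiderivative is F(y) = sin(4*y)/4 + cos(4*y) - tan(4*y)/2.
Then F(pi/12) - F(0) = (1/2 - 3*sqrt(3)/8) - (1) = -3*sqrt(3)/8 - 1/2.

-3*sqrt(3)/8 - 1/2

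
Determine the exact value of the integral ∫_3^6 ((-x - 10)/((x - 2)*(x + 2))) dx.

-log(25)

Factor the denominator: x**2 - 4 = (x + 2)(x - 2).
Partial fractions: (-x - 10)/((x - 2)*(x + 2)) = 2/(x + 2) - 3/(x - 2).
An antiderivative is F(x) = -3*log(x - 2) + 2*log(x + 2).
Then F(6) - F(3) = (0) - (log(25)) = -log(25).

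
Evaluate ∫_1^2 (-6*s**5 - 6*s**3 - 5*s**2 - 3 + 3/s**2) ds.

-296/3

By the power rule, an antiderivative is F(s) = -s**6 - 3*s**4/2 - 5*s**3/3 - 3*s - 3/s.
Then F(2) - F(1) = (-653/6) - (-61/6) = -296/3.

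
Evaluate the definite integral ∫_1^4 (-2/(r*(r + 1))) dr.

Factor the denominator: r**2 + r = (r + 1)r.
Partial fractions: -2/(r*(r + 1)) = 2/(r + 1) - 2/r.
An antiderivative is F(r) = -2*log(r) + 2*log(r + 1).
Then F(4) - F(1) = (log(25/16)) - (log(4)) = log(25/64).

log(25/64)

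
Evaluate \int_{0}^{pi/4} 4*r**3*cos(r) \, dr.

Integrate by parts 3 times (u = r^3, dv = 4*cos(r) dr).
An antiderivative is F(r) = 4*r**3*sin(r) + 12*r**2*cos(r) - 24*r*sin(r) - 24*cos(r).
Then F(pi/4) - F(0) = (sqrt(2)*(-384 - 96*pi + pi**3 + 12*pi**2)/32) - (-24) = -12*sqrt(2) - 3*sqrt(2)*pi + sqrt(2)*pi**3/32 + 3*sqrt(2)*pi**2/8 + 24.

-12*sqrt(2) - 3*sqrt(2)*pi + sqrt(2)*pi**3/32 + 3*sqrt(2)*pi**2/8 + 24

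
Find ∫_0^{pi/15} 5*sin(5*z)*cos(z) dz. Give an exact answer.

Use the identity sin(5*z)cos(z) = [sin(6*z) + sin(4*z)]/2.
An antiderivative is F(z) = -5*cos(4*z)/8 - 5*cos(6*z)/12.
Then F(pi/15) - F(0) = (-5*sqrt(6*sqrt(5) + 30)/64 - 5*sqrt(5)/192 + 5/192) - (-25/24) = -5*sqrt(6*sqrt(5) + 30)/64 - 5*sqrt(5)/192 + 205/192.

-5*sqrt(6*sqrt(5) + 30)/64 - 5*sqrt(5)/192 + 205/192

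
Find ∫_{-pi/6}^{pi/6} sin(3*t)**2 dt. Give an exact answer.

Use the identity sin^2(3*t) = (1 - cos(6*t))/2.
An antiderivative is F(t) = t/2 - sin(6*t)/12.
Then F(pi/6) - F(-pi/6) = (pi/12) - (-pi/12) = pi/6.

pi/6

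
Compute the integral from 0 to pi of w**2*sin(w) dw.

Integrate by parts twice (u = w^2, dv = sin(w) dw).
An antiderivative is F(w) = -w**2*cos(w) + 2*w*sin(w) + 2*cos(w).
Then F(pi) - F(0) = (-2 + pi**2) - (2) = -4 + pi**2.

-4 + pi**2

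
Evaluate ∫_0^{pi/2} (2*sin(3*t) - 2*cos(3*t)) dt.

4/3

An antiderivative is F(t) = -2*sin(3*t)/3 - 2*cos(3*t)/3.
Then F(pi/2) - F(0) = (2/3) - (-2/3) = 4/3.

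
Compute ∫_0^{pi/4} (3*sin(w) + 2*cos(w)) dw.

3 - sqrt(2)/2

An antiderivative is F(w) = 2*sin(w) - 3*cos(w).
Then F(pi/4) - F(0) = (-sqrt(2)/2) - (-3) = 3 - sqrt(2)/2.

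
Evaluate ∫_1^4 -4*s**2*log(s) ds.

28 - 512*log(2)/3

Integrate by parts once (u = ln s, dv = -4*s**2 ds).
An antiderivative is F(s) = -4*s**3*(3*log(s) - 1)/9.
Then F(4) - F(1) = (256/9 - 512*log(2)/3) - (4/9) = 28 - 512*log(2)/3.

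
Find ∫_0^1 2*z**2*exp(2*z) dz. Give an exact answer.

-1/2 + exp(2)/2

Integrate by parts twice (u = z^2, dv = 2*exp(2*z) dz).
An antiderivative is F(z) = (2*z**2 - 2*z + 1)*exp(2*z)/2.
Then F(1) - F(0) = (exp(2)/2) - (1/2) = -1/2 + exp(2)/2.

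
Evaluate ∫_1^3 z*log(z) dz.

-2 + 9*log(3)/2

Integrate by parts once (u = ln z, dv = z dz).
An antiderivative is F(z) = z**2*(2*log(z) - 1)/4.
Then F(3) - F(1) = (-9/4 + 9*log(3)/2) - (-1/4) = -2 + 9*log(3)/2.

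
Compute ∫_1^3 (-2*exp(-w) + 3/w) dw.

An antiderivative is F(w) = 3*log(w) + 2*exp(-w).
Then F(3) - F(1) = (2*exp(-3) + 3*log(3)) - (2*exp(-1)) = -2*exp(-1) + 2*exp(-3) + 3*log(3).

-2*exp(-1) + 2*exp(-3) + 3*log(3)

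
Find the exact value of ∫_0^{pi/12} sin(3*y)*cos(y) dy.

5/16 - sqrt(3)/8

Use the identity sin(3*y)cos(y) = [sin(4*y) + sin(2*y)]/2.
An antiderivative is F(y) = -cos(2*y)/4 - cos(4*y)/8.
Then F(pi/12) - F(0) = (-sqrt(3)/8 - 1/16) - (-3/8) = 5/16 - sqrt(3)/8.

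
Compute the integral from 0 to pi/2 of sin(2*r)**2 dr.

Use the identity sin^2(2*r) = (1 - cos(4*r))/2.
An antiderivative is F(r) = r/2 - sin(4*r)/8.
Then F(pi/2) - F(0) = (pi/4) - (0) = pi/4.

pi/4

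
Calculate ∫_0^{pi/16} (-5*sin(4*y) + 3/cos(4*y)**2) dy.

-1/2 + 5*sqrt(2)/8

An antiderivative is F(y) = 5*cos(4*y)/4 + 3*tan(4*y)/4.
Then F(pi/16) - F(0) = (3/4 + 5*sqrt(2)/8) - (5/4) = -1/2 + 5*sqrt(2)/8.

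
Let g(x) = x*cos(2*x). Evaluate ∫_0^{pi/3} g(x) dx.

Integrate by parts once (u = x, dv = cos(2*x) dx).
An antiderivative is F(x) = x*sin(2*x)/2 + cos(2*x)/4.
Then F(pi/3) - F(0) = (-1/8 + sqrt(3)*pi/12) - (1/4) = -3/8 + sqrt(3)*pi/12.

-3/8 + sqrt(3)*pi/12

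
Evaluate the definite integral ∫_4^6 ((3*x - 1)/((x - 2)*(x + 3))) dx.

Factor the denominator: x**2 + x - 6 = (x + 3)(x - 2).
Partial fractions: (3*x - 1)/((x - 2)*(x + 3)) = 2/(x + 3) + 1/(x - 2).
An antiderivative is F(x) = log(x - 2) + 2*log(x + 3).
Then F(6) - F(4) = (2*log(2) + 4*log(3)) - (log(98)) = -2*log(7) + log(2) + 4*log(3).

-2*log(7) + log(2) + 4*log(3)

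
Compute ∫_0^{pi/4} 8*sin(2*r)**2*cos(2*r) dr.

4/3

Let u = sin(2*r), so du = 2*cos(2*r) dr. When r = 0, u = 0; when r = pi/4, u = 1.
The integral becomes 4·∫ u**2 du from 0 to 1, with antiderivative 4*u**3/3.
Back in r: F(r) = 4*sin(2*r)**3/3.
Then F(pi/4) - F(0) = (4/3) - (0) = 4/3.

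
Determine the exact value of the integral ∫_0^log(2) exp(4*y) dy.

15/4

Let u = exp(y), so du = exp(y) dy. When y = 0, u = 1; when y = log(2), u = 2.
The integral becomes ∫ u**3 du from 1 to 2, with antiderivative u**4/4.
Back in y: F(y) = exp(4*y)/4.
Then F(log(2)) - F(0) = (4) - (1/4) = 15/4.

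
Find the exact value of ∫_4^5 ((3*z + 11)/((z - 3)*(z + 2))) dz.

Factor the denominator: z**2 - z - 6 = (z + 2)(z - 3).
Partial fractions: (3*z + 11)/((z - 3)*(z + 2)) = -1/(z + 2) + 4/(z - 3).
An antiderivative is F(z) = 4*log(z - 3) - log(z + 2).
Then F(5) - F(4) = (log(16/7)) - (-log(6)) = log(96/7).

log(96/7)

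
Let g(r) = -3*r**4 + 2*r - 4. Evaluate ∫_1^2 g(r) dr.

-98/5

By the power rule, an antiderivative is F(r) = -3*r**5/5 + r**2 - 4*r.
Then F(2) - F(1) = (-116/5) - (-18/5) = -98/5.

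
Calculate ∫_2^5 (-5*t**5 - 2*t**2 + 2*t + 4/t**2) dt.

By the power rule, an antiderivative is F(t) = -5*t**6/6 - 2*t**3/3 + t**2 - 4/t.
Then F(5) - F(2) = (-392399/30) - (-170/3) = -130233/10.

-130233/10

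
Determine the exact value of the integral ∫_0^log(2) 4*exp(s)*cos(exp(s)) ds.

Let u = exp(s), so du = exp(s) ds. When s = 0, u = 1; when s = log(2), u = 2.
The integral becomes 4·∫ cos(u) du from 1 to 2, with antiderivative 4*sin(u).
Back in s: F(s) = 4*sin(exp(s)).
Then F(log(2)) - F(0) = (4*sin(2)) - (4*sin(1)) = -4*sin(1) + 4*sin(2).

-4*sin(1) + 4*sin(2)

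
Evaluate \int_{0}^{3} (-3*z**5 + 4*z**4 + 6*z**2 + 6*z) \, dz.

By the power rule, an antiderivative is F(z) = -z**6/2 + 4*z**5/5 + 2*z**3 + 3*z**2.
Then F(3) - F(0) = (-891/10) - (0) = -891/10.

-891/10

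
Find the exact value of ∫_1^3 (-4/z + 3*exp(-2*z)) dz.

An antiderivative is F(z) = -4*log(z) - 3*exp(-2*z)/2.
Then F(3) - F(1) = (-4*log(3) - 3*exp(-6)/2) - (-3*exp(-2)/2) = -4*log(3) - 3*exp(-6)/2 + 3*exp(-2)/2.

-4*log(3) - 3*exp(-6)/2 + 3*exp(-2)/2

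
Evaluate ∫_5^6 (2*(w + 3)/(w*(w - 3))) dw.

-6*log(2) + 2*log(3) + 2*log(5)

Factor the denominator: w**2 - 3*w = w(w - 3).
Partial fractions: 2*(w + 3)/(w*(w - 3)) = -2/w + 4/(w - 3).
An antiderivative is F(w) = -2*log(w) + 4*log(w - 3).
Then F(6) - F(5) = (log(9/4)) - (log(16/25)) = -6*log(2) + 2*log(3) + 2*log(5).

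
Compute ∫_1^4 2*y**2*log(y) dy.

-14 + 256*log(2)/3

Integrate by parts once (u = ln y, dv = 2*y**2 dy).
An antiderivative is F(y) = 2*y**3*(3*log(y) - 1)/9.
Then F(4) - F(1) = (-128/9 + 256*log(2)/3) - (-2/9) = -14 + 256*log(2)/3.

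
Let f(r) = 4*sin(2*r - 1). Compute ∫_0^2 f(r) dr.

2*cos(1) - 2*cos(3)

Let u = 2*r - 1, so du = 2 dr. When r = 0, u = -1; when r = 2, u = 3.
The integral becomes 2·∫ sin(u) du from -1 to 3, with antiderivative -2*cos(u).
Back in r: F(r) = -2*cos(2*r - 1).
Then F(2) - F(0) = (-2*cos(3)) - (-2*cos(1)) = 2*cos(1) - 2*cos(3).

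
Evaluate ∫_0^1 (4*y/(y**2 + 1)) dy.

log(4)

Let u = y**2 + 1, so du = 2*y dy. When y = 0, u = 1; when y = 1, u = 2.
The integral becomes 2·∫ 1/u du from 1 to 2, with antiderivative 2*log(u).
Back in y: F(y) = 2*log(y**2 + 1).
Then F(1) - F(0) = (log(4)) - (0) = log(4).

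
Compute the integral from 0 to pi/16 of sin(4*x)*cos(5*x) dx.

-4/9 + sin(pi/16)/18 + cos(pi/16)/2

Use the identity sin(4*x)cos(5*x) = [sin(9*x) + sin(-x)]/2.
An antiderivative is F(x) = cos(x)/2 - cos(9*x)/18.
Then F(pi/16) - F(0) = (sin(pi/16)/18 + cos(pi/16)/2) - (4/9) = -4/9 + sin(pi/16)/18 + cos(pi/16)/2.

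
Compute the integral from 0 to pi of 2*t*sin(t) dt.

Integrate by parts once (u = t, dv = 2*sin(t) dt).
An antiderivative is F(t) = -2*t*cos(t) + 2*sin(t).
Then F(pi) - F(0) = (2*pi) - (0) = 2*pi.

2*pi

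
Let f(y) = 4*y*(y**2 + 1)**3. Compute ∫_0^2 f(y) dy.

Let u = y**2 + 1, so du = 2*y dy. When y = 0, u = 1; when y = 2, u = 5.
The integral becomes 2·∫ u**3 du from 1 to 5, with antiderivative u**4/2.
Back in y: F(y) = (y**2 + 1)**4/2.
Then F(2) - F(0) = (625/2) - (1/2) = 312.

312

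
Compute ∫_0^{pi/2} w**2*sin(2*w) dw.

-1/2 + pi**2/8

Integrate by parts twice (u = w^2, dv = sin(2*w) dw).
An antiderivative is F(w) = -w**2*cos(2*w)/2 + w*sin(2*w)/2 + cos(2*w)/4.
Then F(pi/2) - F(0) = (-1/4 + pi**2/8) - (1/4) = -1/2 + pi**2/8.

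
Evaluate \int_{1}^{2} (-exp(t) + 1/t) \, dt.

An antiderivative is F(t) = -exp(t) + log(t).
Then F(2) - F(1) = (-exp(2) + log(2)) - (-exp(1)) = -exp(2) + log(2) + exp(1).

-exp(2) + log(2) + exp(1)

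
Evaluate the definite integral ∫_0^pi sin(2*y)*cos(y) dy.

Use the identity sin(2*y)cos(y) = [sin(3*y) + sin(y)]/2.
An antiderivative is F(y) = -cos(y)/2 - cos(3*y)/6.
Then F(pi) - F(0) = (2/3) - (-2/3) = 4/3.

4/3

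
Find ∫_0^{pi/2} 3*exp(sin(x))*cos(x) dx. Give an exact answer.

-3 + 3*E

Let u = sin(x), so du = cos(x) dx. When x = 0, u = 0; when x = pi/2, u = 1.
The integral becomes 3·∫ exp(u) du from 0 to 1, with antiderivative 3*exp(u).
Back in x: F(x) = 3*exp(sin(x)).
Then F(pi/2) - F(0) = (3*E) - (3) = -3 + 3*E.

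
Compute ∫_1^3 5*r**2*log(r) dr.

Integrate by parts once (u = ln r, dv = 5*r**2 dr).
An antiderivative is F(r) = 5*r**3*(3*log(r) - 1)/9.
Then F(3) - F(1) = (-15 + 45*log(3)) - (-5/9) = -130/9 + 45*log(3).

-130/9 + 45*log(3)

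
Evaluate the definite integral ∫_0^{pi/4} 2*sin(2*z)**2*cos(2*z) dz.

1/3

Let u = sin(2*z), so du = 2*cos(2*z) dz. When z = 0, u = 0; when z = pi/4, u = 1.
The integral becomes ∫ u**2 du from 0 to 1, with antiderivative u**3/3.
Back in z: F(z) = sin(2*z)**3/3.
Then F(pi/4) - F(0) = (1/3) - (0) = 1/3.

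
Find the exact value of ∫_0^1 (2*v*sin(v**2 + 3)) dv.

Let u = v**2 + 3, so du = 2*v dv. When v = 0, u = 3; when v = 1, u = 4.
The integral becomes ∫ sin(u) du from 3 to 4, with antiderivative -cos(u).
Back in v: F(v) = -cos(v**2 + 3).
Then F(1) - F(0) = (-cos(4)) - (-cos(3)) = cos(3) - cos(4).

cos(3) - cos(4)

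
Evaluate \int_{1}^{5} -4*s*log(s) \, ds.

24 - 50*log(5)

Integrate by parts once (u = ln s, dv = -4*s ds).
An antiderivative is F(s) = -s**2*(2*log(s) - 1).
Then F(5) - F(1) = (25 - 50*log(5)) - (1) = 24 - 50*log(5).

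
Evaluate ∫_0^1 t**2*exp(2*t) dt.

Integrate by parts twice (u = t^2, dv = exp(2*t) dt).
An antiderivative is F(t) = (2*t**2 - 2*t + 1)*exp(2*t)/4.
Then F(1) - F(0) = (exp(2)/4) - (1/4) = -1/4 + exp(2)/4.

-1/4 + exp(2)/4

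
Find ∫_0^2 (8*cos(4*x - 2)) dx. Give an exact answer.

2*sin(6) + 2*sin(2)

Let u = 4*x - 2, so du = 4 dx. When x = 0, u = -2; when x = 2, u = 6.
The integral becomes 2·∫ cos(u) du from -2 to 6, with antiderivative 2*sin(u).
Back in x: F(x) = 2*sin(4*x - 2).
Then F(2) - F(0) = (2*sin(6)) - (-2*sin(2)) = 2*sin(6) + 2*sin(2).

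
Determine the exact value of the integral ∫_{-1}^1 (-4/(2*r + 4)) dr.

-log(9)

An antiderivative is F(r) = -2*log(2*r + 4).
Then F(1) - F(-1) = (-log(36)) - (-log(4)) = -log(9).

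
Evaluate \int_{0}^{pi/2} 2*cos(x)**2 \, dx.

pi/2

Use the identity cos^2(x) = (1 + cos(2*x))/2.
An antiderivative is F(x) = x + sin(2*x)/2.
Then F(pi/2) - F(0) = (pi/2) - (0) = pi/2.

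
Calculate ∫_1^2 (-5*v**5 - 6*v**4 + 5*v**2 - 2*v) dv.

-2431/30

By the power rule, an antiderivative is F(v) = -5*v**6/6 - 6*v**5/5 + 5*v**3/3 - v**2.
Then F(2) - F(1) = (-412/5) - (-41/30) = -2431/30.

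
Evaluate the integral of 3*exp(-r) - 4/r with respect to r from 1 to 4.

An antiderivative is F(r) = -4*log(r) - 3*exp(-r).
Then F(4) - F(1) = (-8*log(2) - 3*exp(-4)) - (-3*exp(-1)) = -8*log(2) - 3*exp(-4) + 3*exp(-1).

-8*log(2) - 3*exp(-4) + 3*exp(-1)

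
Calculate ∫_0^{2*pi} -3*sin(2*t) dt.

An antiderivative is F(t) = 3*cos(2*t)/2.
Then F(2*pi) - F(0) = (3/2) - (3/2) = 0.

0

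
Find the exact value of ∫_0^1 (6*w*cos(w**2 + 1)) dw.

Let u = w**2 + 1, so du = 2*w dw. When w = 0, u = 1; when w = 1, u = 2.
The integral becomes 3·∫ cos(u) du from 1 to 2, with antiderivative 3*sin(u).
Back in w: F(w) = 3*sin(w**2 + 1).
Then F(1) - F(0) = (3*sin(2)) - (3*sin(1)) = -3*sin(1) + 3*sin(2).

-3*sin(1) + 3*sin(2)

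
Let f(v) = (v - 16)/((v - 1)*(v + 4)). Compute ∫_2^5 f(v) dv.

-10*log(2) + 4*log(3)

Factor the denominator: v**2 + 3*v - 4 = (v + 4)(v - 1).
Partial fractions: (v - 16)/((v - 1)*(v + 4)) = 4/(v + 4) - 3/(v - 1).
An antiderivative is F(v) = -3*log(v - 1) + 4*log(v + 4).
Then F(5) - F(2) = (-6*log(2) + 8*log(3)) - (4*log(2) + 4*log(3)) = -10*log(2) + 4*log(3).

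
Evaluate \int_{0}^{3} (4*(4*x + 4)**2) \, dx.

1344

Let u = 4*x + 4, so du = 4 dx. When x = 0, u = 4; when x = 3, u = 16.
The integral becomes ∫ u**2 du from 4 to 16, with antiderivative u**3/3.
Back in x: F(x) = (4*x + 4)**3/3.
Then F(3) - F(0) = (4096/3) - (64/3) = 1344.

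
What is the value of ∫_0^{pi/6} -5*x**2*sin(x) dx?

-5*sqrt(3) - 5*pi/6 + 5*sqrt(3)*pi**2/72 + 10

Integrate by parts twice (u = x^2, dv = -5*sin(x) dx).
An antiderivative is F(x) = 5*x**2*cos(x) - 10*x*sin(x) - 10*cos(x).
Then F(pi/6) - F(0) = (-5*sqrt(3) - 5*pi/6 + 5*sqrt(3)*pi**2/72) - (-10) = -5*sqrt(3) - 5*pi/6 + 5*sqrt(3)*pi**2/72 + 10.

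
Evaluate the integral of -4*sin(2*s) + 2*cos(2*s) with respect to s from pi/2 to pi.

An antiderivative is F(s) = sin(2*s) + 2*cos(2*s).
Then F(pi) - F(pi/2) = (2) - (-2) = 4.

4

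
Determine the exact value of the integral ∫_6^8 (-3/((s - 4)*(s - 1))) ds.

Factor the denominator: s**2 - 5*s + 4 = (s - 1)(s - 4).
Partial fractions: -3/((s - 4)*(s - 1)) = 1/(s - 1) - 1/(s - 4).
An antiderivative is F(s) = -log(s - 4) + log(s - 1).
Then F(8) - F(6) = (log(7/4)) - (log(5/2)) = log(7/10).

log(7/10)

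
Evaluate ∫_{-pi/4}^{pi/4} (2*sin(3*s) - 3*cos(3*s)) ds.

An antiderivative is F(s) = -sin(3*s) - 2*cos(3*s)/3.
Then F(pi/4) - F(-pi/4) = (-sqrt(2)/6) - (5*sqrt(2)/6) = -sqrt(2).

-sqrt(2)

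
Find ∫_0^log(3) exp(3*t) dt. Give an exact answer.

Let u = exp(t), so du = exp(t) dt. When t = 0, u = 1; when t = log(3), u = 3.
The integral becomes ∫ u**2 du from 1 to 3, with antiderivative u**3/3.
Back in t: F(t) = exp(3*t)/3.
Then F(log(3)) - F(0) = (9) - (1/3) = 26/3.

26/3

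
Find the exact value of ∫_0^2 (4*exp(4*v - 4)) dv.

2*sinh(4)

Let u = 4*v - 4, so du = 4 dv. When v = 0, u = -4; when v = 2, u = 4.
The integral becomes ∫ exp(u) du from -4 to 4, with antiderivative exp(u).
Back in v: F(v) = exp(4*v - 4).
Then F(2) - F(0) = (exp(4)) - (exp(-4)) = 2*sinh(4).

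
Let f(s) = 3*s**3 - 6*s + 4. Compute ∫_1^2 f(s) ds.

25/4

By the power rule, an antiderivative is F(s) = 3*s**4/4 - 3*s**2 + 4*s.
Then F(2) - F(1) = (8) - (7/4) = 25/4.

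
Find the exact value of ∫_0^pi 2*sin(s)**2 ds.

pi

Use the identity sin^2(s) = (1 - cos(2*s))/2.
An antiderivative is F(s) = s - sin(2*s)/2.
Then F(pi) - F(0) = (pi) - (0) = pi.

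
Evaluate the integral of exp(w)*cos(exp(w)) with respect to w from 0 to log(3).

Let u = exp(w), so du = exp(w) dw. When w = 0, u = 1; when w = log(3), u = 3.
The integral becomes ∫ cos(u) du from 1 to 3, with antiderivative sin(u).
Back in w: F(w) = sin(exp(w)).
Then F(log(3)) - F(0) = (sin(3)) - (sin(1)) = -sin(1) + sin(3).

-sin(1) + sin(3)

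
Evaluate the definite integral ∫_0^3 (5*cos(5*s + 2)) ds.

Let u = 5*s + 2, so du = 5 ds. When s = 0, u = 2; when s = 3, u = 17.
The integral becomes ∫ cos(u) du from 2 to 17, with antiderivative sin(u).
Back in s: F(s) = sin(5*s + 2).
Then F(3) - F(0) = (sin(17)) - (sin(2)) = sin(17) - sin(2).

sin(17) - sin(2)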